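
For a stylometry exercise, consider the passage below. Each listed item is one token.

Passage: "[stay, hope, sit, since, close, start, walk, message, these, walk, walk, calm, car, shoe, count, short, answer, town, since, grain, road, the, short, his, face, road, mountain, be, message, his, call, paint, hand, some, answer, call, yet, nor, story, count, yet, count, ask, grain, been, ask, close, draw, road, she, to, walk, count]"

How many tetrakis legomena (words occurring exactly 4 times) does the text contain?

Frequencies: walk:4, count:4, road:3, since:2, close:2, message:2, short:2, answer:2, grain:2, his:2, call:2, yet:2, ask:2, stay:1, hope:1, sit:1, start:1, these:1, calm:1, car:1, … (15 more, each freq 1)
Words with frequency 4: count, walk

2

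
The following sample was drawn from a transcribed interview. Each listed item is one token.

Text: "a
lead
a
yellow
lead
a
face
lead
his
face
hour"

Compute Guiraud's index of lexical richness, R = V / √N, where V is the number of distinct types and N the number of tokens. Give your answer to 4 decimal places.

1.8091

N = 11, V = 6.
√N = 3.316625
R = 6 / 3.316625 = 1.8091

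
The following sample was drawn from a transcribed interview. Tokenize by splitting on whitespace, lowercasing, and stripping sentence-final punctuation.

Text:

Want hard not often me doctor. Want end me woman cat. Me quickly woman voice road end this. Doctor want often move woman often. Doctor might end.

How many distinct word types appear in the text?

15

Distinct types: {cat, doctor, end, hard, me, might, move, not, often, quickly, road, this, voice, want, woman}
V = 15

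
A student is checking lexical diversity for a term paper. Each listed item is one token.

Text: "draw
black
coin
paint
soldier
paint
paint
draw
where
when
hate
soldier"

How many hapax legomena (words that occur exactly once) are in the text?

5

Frequencies: paint:3, draw:2, soldier:2, black:1, coin:1, where:1, when:1, hate:1
Hapax (freq=1): black, coin, hate, when, where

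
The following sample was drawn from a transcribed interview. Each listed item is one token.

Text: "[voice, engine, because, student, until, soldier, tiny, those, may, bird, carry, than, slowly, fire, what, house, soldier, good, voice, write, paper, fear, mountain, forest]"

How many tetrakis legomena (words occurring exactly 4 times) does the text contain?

Frequencies: voice:2, soldier:2, engine:1, because:1, student:1, until:1, tiny:1, those:1, may:1, bird:1, carry:1, than:1, slowly:1, fire:1, what:1, house:1, good:1, write:1, paper:1, fear:1, … (2 more, each freq 1)
Words with frequency 4: (none)

0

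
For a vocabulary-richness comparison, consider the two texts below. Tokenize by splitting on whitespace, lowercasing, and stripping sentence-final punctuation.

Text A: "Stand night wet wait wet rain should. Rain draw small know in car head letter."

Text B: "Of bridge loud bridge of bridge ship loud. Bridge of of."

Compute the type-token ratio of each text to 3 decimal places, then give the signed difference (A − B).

TTR(A) = 13/15 = 0.867
TTR(B) = 4/11 = 0.364
Difference = 0.867 − 0.364 = 0.503

0.503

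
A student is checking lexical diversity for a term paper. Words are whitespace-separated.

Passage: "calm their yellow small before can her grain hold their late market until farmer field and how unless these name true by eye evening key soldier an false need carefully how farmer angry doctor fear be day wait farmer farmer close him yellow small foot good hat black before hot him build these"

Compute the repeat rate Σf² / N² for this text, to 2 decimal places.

Frequencies: farmer:4, their:2, yellow:2, small:2, before:2, how:2, these:2, him:2, calm:1, can:1, her:1, grain:1, hold:1, late:1, market:1, until:1, field:1, and:1, unless:1, name:1, … (23 more, each freq 1)
Σf² = 79; N² = 2809
Repeat rate = 79 / 2809 = 0.03

0.03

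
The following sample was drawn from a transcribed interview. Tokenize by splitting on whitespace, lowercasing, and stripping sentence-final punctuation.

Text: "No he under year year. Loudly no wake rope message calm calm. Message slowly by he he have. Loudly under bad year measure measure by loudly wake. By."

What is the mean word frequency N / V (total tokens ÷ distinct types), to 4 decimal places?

N = 28 tokens, V = 14 types.
Mean frequency = N / V = 28 / 14 = 2.0000

2.0000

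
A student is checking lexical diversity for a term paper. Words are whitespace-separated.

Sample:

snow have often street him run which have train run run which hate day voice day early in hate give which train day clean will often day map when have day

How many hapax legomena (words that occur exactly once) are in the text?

Frequencies: day:5, have:3, run:3, which:3, often:2, train:2, hate:2, snow:1, street:1, him:1, voice:1, early:1, in:1, give:1, clean:1, will:1, map:1, when:1
Hapax (freq=1): clean, early, give, him, in, map, snow, street, voice, when, will

11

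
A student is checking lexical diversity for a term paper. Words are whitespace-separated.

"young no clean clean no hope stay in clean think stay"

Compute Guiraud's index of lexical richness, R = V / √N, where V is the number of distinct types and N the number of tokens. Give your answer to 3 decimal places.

N = 11, V = 7.
√N = 3.316625
R = 7 / 3.316625 = 2.111

2.111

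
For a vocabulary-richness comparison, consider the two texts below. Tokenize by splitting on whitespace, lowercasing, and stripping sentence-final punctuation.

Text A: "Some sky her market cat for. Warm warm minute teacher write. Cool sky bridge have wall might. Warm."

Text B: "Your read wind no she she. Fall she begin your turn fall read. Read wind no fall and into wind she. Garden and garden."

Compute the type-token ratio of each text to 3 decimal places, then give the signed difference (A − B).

TTR(A) = 15/18 = 0.833
TTR(B) = 11/24 = 0.458
Difference = 0.833 − 0.458 = 0.375

0.375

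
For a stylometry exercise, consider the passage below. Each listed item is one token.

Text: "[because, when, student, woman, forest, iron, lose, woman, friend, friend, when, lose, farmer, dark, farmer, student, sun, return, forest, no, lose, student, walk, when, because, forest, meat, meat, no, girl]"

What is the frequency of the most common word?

Frequencies: when:3, student:3, forest:3, lose:3, because:2, woman:2, friend:2, farmer:2, no:2, meat:2, iron:1, dark:1, sun:1, return:1, walk:1, girl:1
Most common: 'when' with frequency 3.

3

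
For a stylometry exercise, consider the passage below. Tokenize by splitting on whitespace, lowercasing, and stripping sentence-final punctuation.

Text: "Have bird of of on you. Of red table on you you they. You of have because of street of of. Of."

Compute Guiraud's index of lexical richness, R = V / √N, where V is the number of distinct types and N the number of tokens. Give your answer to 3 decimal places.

2.132

N = 22, V = 10.
√N = 4.690416
R = 10 / 4.690416 = 2.132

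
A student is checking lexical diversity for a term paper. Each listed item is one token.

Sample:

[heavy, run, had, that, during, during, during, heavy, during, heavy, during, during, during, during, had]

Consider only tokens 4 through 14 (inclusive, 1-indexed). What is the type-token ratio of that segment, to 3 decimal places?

0.273

Segment tokens 4–14: that, during, during, during, heavy, during, heavy, during, during, during, during
Segment N = 11, segment V = 3.
TTR = 3 / 11 = 0.273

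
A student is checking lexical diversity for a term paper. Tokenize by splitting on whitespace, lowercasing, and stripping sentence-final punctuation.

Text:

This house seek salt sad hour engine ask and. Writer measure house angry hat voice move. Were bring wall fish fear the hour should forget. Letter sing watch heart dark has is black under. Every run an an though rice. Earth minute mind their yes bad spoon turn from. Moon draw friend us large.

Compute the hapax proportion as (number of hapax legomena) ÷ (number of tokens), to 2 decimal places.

Frequencies: house:2, hour:2, an:2, this:1, seek:1, salt:1, sad:1, engine:1, ask:1, and:1, writer:1, measure:1, angry:1, hat:1, voice:1, move:1, were:1, bring:1, wall:1, fish:1, … (31 more, each freq 1)
Hapax count = 48; token count = 54.
Ratio = 48 / 54 = 0.89

0.89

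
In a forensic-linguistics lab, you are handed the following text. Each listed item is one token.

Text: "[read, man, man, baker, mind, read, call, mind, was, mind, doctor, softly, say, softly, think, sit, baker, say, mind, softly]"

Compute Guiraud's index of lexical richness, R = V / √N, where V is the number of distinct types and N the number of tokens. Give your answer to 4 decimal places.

2.4597

N = 20, V = 11.
√N = 4.472136
R = 11 / 4.472136 = 2.4597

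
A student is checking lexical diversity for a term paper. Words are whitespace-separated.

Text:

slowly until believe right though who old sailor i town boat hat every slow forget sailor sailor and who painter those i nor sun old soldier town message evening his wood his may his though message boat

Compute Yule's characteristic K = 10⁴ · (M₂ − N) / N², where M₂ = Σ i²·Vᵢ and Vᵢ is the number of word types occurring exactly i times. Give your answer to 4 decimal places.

189.9196

Frequencies: sailor:3, his:3, though:2, who:2, old:2, i:2, town:2, boat:2, message:2, slowly:1, until:1, believe:1, right:1, hat:1, every:1, slow:1, forget:1, and:1, painter:1, those:1, … (6 more, each freq 1)
N = 37. Frequency spectrum: V_1=17, V_2=7, V_3=2
M₂ = 1²·17 + 2²·7 + 3²·2 = 63
K = 10000 × (63 − 37) / 37² = 189.9196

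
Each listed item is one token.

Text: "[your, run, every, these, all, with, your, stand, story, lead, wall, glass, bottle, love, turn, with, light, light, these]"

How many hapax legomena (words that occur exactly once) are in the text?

11

Frequencies: your:2, these:2, with:2, light:2, run:1, every:1, all:1, stand:1, story:1, lead:1, wall:1, glass:1, bottle:1, love:1, turn:1
Hapax (freq=1): all, bottle, every, glass, lead, love, run, stand, story, turn, wall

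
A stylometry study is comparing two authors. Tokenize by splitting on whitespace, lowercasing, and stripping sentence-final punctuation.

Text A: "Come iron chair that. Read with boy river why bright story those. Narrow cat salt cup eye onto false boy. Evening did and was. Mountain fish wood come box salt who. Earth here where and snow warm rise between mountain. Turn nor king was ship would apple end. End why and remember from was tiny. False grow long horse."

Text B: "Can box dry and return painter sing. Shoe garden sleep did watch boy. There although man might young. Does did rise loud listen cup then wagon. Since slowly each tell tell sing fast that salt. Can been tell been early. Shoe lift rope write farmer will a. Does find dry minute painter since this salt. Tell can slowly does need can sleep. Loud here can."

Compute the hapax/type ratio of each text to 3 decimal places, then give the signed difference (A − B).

0.124

A: hapax=39, V=48, ratio=0.813
B: hapax=31, V=45, ratio=0.689
Difference = 0.813 − 0.689 = 0.124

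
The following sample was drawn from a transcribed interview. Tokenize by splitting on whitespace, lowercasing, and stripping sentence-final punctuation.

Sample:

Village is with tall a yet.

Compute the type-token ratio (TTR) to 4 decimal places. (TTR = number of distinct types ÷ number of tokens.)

N = 6 tokens, V = 6 types.
TTR = V / N = 6 / 6 = 1.0000

1.0000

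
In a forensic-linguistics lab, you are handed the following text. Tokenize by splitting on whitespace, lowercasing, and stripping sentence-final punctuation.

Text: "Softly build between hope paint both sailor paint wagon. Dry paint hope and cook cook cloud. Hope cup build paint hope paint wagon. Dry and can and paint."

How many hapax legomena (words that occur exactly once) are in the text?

7

Frequencies: paint:6, hope:4, and:3, build:2, wagon:2, dry:2, cook:2, softly:1, between:1, both:1, sailor:1, cloud:1, cup:1, can:1
Hapax (freq=1): between, both, can, cloud, cup, sailor, softly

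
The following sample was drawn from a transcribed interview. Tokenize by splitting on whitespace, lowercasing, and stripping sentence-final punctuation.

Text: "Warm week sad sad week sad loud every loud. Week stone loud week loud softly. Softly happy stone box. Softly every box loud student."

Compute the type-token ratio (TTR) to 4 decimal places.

0.4167

N = 24 tokens, V = 10 types.
TTR = V / N = 10 / 24 = 0.4167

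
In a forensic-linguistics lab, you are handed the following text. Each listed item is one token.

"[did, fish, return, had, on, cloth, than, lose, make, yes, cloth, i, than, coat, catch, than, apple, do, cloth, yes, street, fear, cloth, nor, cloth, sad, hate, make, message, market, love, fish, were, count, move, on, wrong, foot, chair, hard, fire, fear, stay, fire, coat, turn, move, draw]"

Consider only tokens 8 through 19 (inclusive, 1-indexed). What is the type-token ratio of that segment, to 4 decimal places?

Segment tokens 8–19: lose, make, yes, cloth, i, than, coat, catch, than, apple, do, cloth
Segment N = 12, segment V = 10.
TTR = 10 / 12 = 0.8333

0.8333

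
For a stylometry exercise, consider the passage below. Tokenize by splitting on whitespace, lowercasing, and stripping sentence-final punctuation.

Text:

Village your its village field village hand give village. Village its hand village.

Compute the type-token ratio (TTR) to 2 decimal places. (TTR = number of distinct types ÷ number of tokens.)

0.46

N = 13 tokens, V = 6 types.
TTR = V / N = 6 / 13 = 0.46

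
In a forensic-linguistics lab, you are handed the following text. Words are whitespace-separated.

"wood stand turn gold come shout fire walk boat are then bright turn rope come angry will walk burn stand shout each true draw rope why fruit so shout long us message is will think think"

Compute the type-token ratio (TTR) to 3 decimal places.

N = 36 tokens, V = 27 types.
TTR = V / N = 27 / 36 = 0.750

0.750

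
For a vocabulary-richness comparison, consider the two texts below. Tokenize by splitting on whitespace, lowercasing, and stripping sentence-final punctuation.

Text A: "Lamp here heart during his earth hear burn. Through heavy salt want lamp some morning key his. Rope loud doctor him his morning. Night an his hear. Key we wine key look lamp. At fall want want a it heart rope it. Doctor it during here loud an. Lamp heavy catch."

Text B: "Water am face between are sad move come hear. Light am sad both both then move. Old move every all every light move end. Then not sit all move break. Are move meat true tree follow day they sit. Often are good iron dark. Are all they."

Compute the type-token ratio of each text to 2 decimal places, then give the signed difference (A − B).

TTR(A) = 29/51 = 0.57
TTR(B) = 29/47 = 0.62
Difference = 0.57 − 0.62 = -0.05

-0.05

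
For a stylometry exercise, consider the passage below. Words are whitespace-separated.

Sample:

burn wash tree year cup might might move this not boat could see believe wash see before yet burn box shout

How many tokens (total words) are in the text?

21

Tokens: burn, wash, tree, year, cup, might, might, move, this, not, boat, could, see, believe, wash, see, before, yet, burn, box, shout
N = 21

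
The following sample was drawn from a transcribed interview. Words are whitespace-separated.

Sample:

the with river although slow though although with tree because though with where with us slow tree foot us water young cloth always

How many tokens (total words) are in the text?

Tokens: the, with, river, although, slow, though, although, with, tree, because, though, with, where, with, us, slow, tree, foot, us, water, young, cloth, always
N = 23

23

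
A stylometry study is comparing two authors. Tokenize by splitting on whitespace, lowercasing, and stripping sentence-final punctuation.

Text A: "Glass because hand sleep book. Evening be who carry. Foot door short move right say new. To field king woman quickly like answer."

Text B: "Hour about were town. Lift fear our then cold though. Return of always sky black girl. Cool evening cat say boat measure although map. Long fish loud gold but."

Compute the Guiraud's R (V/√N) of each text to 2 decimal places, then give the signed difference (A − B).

-0.59

A: V=23, N=23, R=4.80
B: V=29, N=29, R=5.39
Difference = 4.80 − 5.39 = -0.59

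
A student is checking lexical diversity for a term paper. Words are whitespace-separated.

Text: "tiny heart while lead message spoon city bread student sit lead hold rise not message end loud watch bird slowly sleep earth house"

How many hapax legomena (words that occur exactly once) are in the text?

19

Frequencies: lead:2, message:2, tiny:1, heart:1, while:1, spoon:1, city:1, bread:1, student:1, sit:1, hold:1, rise:1, not:1, end:1, loud:1, watch:1, bird:1, slowly:1, sleep:1, earth:1, … (1 more, each freq 1)
Hapax (freq=1): bird, bread, city, earth, end, heart, hold, house, loud, not, rise, sit, sleep, slowly, spoon, student, tiny, watch, while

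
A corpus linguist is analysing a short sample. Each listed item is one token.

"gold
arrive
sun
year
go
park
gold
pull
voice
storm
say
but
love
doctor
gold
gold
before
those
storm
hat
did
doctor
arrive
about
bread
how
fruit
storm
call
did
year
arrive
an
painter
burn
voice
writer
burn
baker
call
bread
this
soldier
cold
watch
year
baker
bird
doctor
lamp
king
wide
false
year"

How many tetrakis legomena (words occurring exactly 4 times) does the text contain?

Frequencies: gold:4, year:4, arrive:3, storm:3, doctor:3, voice:2, did:2, bread:2, call:2, burn:2, baker:2, sun:1, go:1, park:1, pull:1, say:1, but:1, love:1, before:1, those:1, … (16 more, each freq 1)
Words with frequency 4: gold, year

2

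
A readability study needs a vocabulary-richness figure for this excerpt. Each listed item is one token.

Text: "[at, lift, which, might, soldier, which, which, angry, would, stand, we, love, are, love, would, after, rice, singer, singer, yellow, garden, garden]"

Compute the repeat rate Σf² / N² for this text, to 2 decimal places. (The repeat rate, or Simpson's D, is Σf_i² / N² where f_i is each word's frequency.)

0.07

Frequencies: which:3, would:2, love:2, singer:2, garden:2, at:1, lift:1, might:1, soldier:1, angry:1, stand:1, we:1, are:1, after:1, rice:1, yellow:1
Σf² = 36; N² = 484
Repeat rate = 36 / 484 = 0.07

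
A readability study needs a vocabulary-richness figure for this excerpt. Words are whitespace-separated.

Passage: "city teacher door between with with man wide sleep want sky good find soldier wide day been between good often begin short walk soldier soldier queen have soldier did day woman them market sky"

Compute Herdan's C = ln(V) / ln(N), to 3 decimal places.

N = 34, V = 25.
ln(V) = 3.218876, ln(N) = 3.526361
C = 3.218876 / 3.526361 = 0.913

0.913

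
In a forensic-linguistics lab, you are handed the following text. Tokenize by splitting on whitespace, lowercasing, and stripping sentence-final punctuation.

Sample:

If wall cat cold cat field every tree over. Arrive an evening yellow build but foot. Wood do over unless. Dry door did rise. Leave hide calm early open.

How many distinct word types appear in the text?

Distinct types: {an, arrive, build, but, calm, cat, cold, did, do, door, dry, early, evening, every, field, foot, hide, if, leave, open, over, rise, tree, unless, wall, wood, yellow}
V = 27

27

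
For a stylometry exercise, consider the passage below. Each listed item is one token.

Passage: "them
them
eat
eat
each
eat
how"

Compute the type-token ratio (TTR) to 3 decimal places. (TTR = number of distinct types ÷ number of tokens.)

N = 7 tokens, V = 4 types.
TTR = V / N = 4 / 7 = 0.571

0.571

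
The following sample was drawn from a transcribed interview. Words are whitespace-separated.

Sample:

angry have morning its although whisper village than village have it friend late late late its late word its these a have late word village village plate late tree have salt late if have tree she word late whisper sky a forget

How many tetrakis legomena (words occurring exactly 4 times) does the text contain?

Frequencies: late:8, have:5, village:4, its:3, word:3, whisper:2, a:2, tree:2, angry:1, morning:1, although:1, than:1, it:1, friend:1, these:1, plate:1, salt:1, if:1, she:1, sky:1, … (1 more, each freq 1)
Words with frequency 4: village

1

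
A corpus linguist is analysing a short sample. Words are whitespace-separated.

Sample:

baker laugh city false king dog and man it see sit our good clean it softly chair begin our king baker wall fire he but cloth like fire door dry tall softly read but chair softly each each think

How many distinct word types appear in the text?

Distinct types: {and, baker, begin, but, chair, city, clean, cloth, dog, door, dry, each, false, fire, good, he, it, king, laugh, like, man, our, read, see, sit, softly, tall, think, wall}
V = 29

29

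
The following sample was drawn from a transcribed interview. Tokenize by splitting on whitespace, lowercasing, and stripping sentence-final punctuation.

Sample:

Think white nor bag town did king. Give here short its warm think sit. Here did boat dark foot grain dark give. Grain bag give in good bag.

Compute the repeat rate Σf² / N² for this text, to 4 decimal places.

0.0638

Frequencies: bag:3, give:3, think:2, did:2, here:2, dark:2, grain:2, white:1, nor:1, town:1, king:1, short:1, its:1, warm:1, sit:1, boat:1, foot:1, in:1, good:1
Σf² = 50; N² = 784
Repeat rate = 50 / 784 = 0.0638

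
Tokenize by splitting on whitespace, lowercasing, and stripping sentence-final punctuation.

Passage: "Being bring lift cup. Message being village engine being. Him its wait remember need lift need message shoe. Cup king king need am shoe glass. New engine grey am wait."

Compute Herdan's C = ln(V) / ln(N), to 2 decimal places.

0.85

N = 30, V = 18.
ln(V) = 2.890372, ln(N) = 3.401197
C = 2.890372 / 3.401197 = 0.85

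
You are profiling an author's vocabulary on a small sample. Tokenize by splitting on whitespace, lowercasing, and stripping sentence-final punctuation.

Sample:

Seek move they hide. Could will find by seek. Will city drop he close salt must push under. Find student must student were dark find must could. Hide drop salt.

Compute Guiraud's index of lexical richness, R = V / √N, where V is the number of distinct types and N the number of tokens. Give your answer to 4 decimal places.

3.4689

N = 30, V = 19.
√N = 5.477226
R = 19 / 5.477226 = 3.4689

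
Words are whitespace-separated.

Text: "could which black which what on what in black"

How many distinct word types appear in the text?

6

Distinct types: {black, could, in, on, what, which}
V = 6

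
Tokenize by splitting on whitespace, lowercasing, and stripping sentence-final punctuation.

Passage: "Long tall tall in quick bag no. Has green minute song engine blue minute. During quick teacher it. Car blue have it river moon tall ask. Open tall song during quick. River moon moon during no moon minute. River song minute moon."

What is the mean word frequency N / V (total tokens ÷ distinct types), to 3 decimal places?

2.000

N = 42 tokens, V = 21 types.
Mean frequency = N / V = 42 / 21 = 2.000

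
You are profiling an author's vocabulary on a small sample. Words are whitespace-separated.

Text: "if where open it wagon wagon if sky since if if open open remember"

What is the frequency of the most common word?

Frequencies: if:4, open:3, wagon:2, where:1, it:1, sky:1, since:1, remember:1
Most common: 'if' with frequency 4.

4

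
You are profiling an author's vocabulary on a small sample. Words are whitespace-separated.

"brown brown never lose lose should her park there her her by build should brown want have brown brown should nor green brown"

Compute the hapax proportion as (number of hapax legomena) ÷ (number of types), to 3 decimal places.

Frequencies: brown:6, should:3, her:3, lose:2, never:1, park:1, there:1, by:1, build:1, want:1, have:1, nor:1, green:1
Hapax count = 9; type count = 13.
Ratio = 9 / 13 = 0.692

0.692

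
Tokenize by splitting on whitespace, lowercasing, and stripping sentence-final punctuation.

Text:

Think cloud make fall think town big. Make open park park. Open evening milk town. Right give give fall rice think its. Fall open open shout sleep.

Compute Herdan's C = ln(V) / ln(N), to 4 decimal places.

0.8412

N = 27, V = 16.
ln(V) = 2.772589, ln(N) = 3.295837
C = 2.772589 / 3.295837 = 0.8412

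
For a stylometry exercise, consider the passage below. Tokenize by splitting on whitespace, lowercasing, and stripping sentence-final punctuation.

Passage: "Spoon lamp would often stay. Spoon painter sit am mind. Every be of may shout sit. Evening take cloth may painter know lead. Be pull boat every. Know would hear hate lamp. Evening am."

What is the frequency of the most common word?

Frequencies: spoon:2, lamp:2, would:2, painter:2, sit:2, am:2, every:2, be:2, may:2, evening:2, know:2, often:1, stay:1, mind:1, of:1, shout:1, take:1, cloth:1, lead:1, pull:1, … (3 more, each freq 1)
Most common: 'spoon' with frequency 2.

2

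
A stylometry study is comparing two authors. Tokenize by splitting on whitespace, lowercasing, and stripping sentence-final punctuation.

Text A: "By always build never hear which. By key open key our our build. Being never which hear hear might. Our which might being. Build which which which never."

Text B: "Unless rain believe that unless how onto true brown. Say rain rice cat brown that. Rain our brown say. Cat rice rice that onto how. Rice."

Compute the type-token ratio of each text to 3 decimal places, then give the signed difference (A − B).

-0.069

TTR(A) = 11/28 = 0.393
TTR(B) = 12/26 = 0.462
Difference = 0.393 − 0.462 = -0.069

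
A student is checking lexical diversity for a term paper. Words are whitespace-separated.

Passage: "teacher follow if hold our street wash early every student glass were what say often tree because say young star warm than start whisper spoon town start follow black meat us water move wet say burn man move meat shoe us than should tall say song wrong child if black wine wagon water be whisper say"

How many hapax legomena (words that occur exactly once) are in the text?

31

Frequencies: say:5, follow:2, if:2, than:2, start:2, whisper:2, black:2, meat:2, us:2, water:2, move:2, teacher:1, hold:1, our:1, street:1, wash:1, early:1, every:1, student:1, glass:1, … (22 more, each freq 1)
Hapax (freq=1): be, because, burn, child, early, every, glass, hold, man, often, our, shoe, should, song, spoon, star, street, student, tall, teacher, town, tree, wagon, warm, wash, were, wet, what, wine, wrong, young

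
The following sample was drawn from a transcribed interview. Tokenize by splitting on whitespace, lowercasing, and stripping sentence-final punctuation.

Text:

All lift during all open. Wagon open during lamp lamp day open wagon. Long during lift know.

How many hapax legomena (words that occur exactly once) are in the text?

3

Frequencies: during:3, open:3, all:2, lift:2, wagon:2, lamp:2, day:1, long:1, know:1
Hapax (freq=1): day, know, long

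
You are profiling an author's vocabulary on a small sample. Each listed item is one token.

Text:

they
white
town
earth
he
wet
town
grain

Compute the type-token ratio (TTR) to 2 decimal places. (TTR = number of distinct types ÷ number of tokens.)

0.88

N = 8 tokens, V = 7 types.
TTR = V / N = 7 / 8 = 0.88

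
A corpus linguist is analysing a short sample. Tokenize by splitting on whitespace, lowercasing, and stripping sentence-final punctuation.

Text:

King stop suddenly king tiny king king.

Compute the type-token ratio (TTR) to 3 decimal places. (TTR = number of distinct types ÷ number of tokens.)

N = 7 tokens, V = 4 types.
TTR = V / N = 4 / 7 = 0.571

0.571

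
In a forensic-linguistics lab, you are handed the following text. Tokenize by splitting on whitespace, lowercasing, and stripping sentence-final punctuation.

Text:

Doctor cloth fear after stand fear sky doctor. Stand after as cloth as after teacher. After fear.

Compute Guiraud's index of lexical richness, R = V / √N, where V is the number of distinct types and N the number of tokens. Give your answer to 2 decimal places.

1.94

N = 17, V = 8.
√N = 4.123106
R = 8 / 4.123106 = 1.94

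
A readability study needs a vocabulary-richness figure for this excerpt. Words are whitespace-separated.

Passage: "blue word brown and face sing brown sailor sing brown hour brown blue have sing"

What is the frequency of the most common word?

4

Frequencies: brown:4, sing:3, blue:2, word:1, and:1, face:1, sailor:1, hour:1, have:1
Most common: 'brown' with frequency 4.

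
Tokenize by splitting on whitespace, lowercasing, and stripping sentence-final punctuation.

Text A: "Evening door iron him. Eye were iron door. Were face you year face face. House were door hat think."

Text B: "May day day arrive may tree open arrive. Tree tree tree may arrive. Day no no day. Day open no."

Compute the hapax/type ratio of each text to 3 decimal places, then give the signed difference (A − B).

0.667

A: hapax=8, V=12, ratio=0.667
B: hapax=0, V=6, ratio=0.000
Difference = 0.667 − 0.000 = 0.667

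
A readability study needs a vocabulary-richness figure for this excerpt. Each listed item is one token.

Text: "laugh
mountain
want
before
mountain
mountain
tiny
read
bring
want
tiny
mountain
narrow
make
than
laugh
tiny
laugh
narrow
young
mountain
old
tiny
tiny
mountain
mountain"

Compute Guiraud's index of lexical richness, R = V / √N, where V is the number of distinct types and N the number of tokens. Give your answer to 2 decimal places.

N = 26, V = 12.
√N = 5.099020
R = 12 / 5.099020 = 2.35

2.35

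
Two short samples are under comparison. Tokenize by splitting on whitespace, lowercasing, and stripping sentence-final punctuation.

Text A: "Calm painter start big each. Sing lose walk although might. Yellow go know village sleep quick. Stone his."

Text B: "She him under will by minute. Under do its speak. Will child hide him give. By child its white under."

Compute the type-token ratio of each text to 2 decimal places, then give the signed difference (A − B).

TTR(A) = 18/18 = 1.00
TTR(B) = 13/20 = 0.65
Difference = 1.00 − 0.65 = 0.35

0.35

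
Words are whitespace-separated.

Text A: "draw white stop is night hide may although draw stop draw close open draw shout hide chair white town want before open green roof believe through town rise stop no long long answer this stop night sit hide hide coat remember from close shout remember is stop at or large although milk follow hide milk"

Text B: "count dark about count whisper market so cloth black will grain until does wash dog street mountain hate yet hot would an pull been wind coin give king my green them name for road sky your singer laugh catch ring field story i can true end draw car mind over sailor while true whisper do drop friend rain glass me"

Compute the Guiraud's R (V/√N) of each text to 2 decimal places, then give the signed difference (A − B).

-2.91

A: V=33, N=55, R=4.45
B: V=57, N=60, R=7.36
Difference = 4.45 − 7.36 = -2.91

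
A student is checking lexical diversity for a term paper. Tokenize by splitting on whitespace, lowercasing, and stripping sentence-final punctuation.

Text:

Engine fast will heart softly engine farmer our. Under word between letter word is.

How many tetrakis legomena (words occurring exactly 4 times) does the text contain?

0

Frequencies: engine:2, word:2, fast:1, will:1, heart:1, softly:1, farmer:1, our:1, under:1, between:1, letter:1, is:1
Words with frequency 4: (none)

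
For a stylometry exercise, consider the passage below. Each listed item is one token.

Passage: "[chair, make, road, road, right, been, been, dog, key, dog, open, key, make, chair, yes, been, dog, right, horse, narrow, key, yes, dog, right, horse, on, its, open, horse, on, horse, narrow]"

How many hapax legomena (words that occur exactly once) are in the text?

1

Frequencies: dog:4, horse:4, right:3, been:3, key:3, chair:2, make:2, road:2, open:2, yes:2, narrow:2, on:2, its:1
Hapax (freq=1): its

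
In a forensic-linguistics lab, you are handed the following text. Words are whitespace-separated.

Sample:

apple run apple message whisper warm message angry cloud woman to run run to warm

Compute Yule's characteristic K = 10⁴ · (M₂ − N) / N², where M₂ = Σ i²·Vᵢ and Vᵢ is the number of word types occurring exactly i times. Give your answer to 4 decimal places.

Frequencies: run:3, apple:2, message:2, warm:2, to:2, whisper:1, angry:1, cloud:1, woman:1
N = 15. Frequency spectrum: V_1=4, V_2=4, V_3=1
M₂ = 1²·4 + 2²·4 + 3²·1 = 29
K = 10000 × (29 − 15) / 15² = 622.2222

622.2222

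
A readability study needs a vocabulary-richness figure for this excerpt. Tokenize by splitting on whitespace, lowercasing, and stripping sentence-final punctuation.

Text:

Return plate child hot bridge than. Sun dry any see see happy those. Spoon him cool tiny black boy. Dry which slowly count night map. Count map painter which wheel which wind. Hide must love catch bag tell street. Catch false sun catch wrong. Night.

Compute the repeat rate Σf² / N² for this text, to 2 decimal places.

Frequencies: which:3, catch:3, sun:2, dry:2, see:2, count:2, night:2, map:2, return:1, plate:1, child:1, hot:1, bridge:1, than:1, any:1, happy:1, those:1, spoon:1, him:1, cool:1, … (15 more, each freq 1)
Σf² = 69; N² = 2025
Repeat rate = 69 / 2025 = 0.03

0.03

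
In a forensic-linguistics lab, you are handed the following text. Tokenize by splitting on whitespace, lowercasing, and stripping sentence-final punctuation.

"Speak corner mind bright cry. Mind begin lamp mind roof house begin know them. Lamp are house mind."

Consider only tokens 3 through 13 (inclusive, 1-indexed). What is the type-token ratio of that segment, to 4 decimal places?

Segment tokens 3–13: mind, bright, cry, mind, begin, lamp, mind, roof, house, begin, know
Segment N = 11, segment V = 8.
TTR = 8 / 11 = 0.7273

0.7273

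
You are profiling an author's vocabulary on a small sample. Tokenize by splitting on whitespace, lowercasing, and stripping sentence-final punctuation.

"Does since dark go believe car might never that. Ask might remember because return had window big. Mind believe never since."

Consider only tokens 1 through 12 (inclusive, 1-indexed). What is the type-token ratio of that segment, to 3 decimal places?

0.917

Segment tokens 1–12: does, since, dark, go, believe, car, might, never, that, ask, might, remember
Segment N = 12, segment V = 11.
TTR = 11 / 12 = 0.917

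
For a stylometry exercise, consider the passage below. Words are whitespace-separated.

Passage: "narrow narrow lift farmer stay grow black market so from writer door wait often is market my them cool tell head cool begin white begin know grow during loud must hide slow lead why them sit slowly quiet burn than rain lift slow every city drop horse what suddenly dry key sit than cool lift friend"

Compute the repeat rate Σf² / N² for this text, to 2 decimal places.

0.03

Frequencies: lift:3, cool:3, narrow:2, grow:2, market:2, them:2, begin:2, slow:2, sit:2, than:2, farmer:1, stay:1, black:1, so:1, from:1, writer:1, door:1, wait:1, often:1, is:1, … (24 more, each freq 1)
Σf² = 84; N² = 3136
Repeat rate = 84 / 3136 = 0.03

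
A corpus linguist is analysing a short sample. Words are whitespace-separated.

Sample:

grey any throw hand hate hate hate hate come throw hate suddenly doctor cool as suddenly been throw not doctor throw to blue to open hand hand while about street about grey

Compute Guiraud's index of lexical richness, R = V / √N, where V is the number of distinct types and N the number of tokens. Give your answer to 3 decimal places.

N = 32, V = 18.
√N = 5.656854
R = 18 / 5.656854 = 3.182

3.182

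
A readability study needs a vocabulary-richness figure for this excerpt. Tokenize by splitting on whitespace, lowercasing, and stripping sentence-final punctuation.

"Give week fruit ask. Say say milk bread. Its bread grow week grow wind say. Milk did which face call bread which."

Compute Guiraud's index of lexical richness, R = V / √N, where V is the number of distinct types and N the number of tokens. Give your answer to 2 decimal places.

2.98

N = 22, V = 14.
√N = 4.690416
R = 14 / 4.690416 = 2.98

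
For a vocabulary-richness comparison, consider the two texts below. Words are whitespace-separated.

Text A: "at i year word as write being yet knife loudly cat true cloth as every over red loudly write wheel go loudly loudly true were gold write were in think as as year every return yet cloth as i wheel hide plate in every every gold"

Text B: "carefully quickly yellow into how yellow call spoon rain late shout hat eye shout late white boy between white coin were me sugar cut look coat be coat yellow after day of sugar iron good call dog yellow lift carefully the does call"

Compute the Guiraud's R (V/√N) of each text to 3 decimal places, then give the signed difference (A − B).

-1.194

A: V=25, N=46, R=3.686
B: V=32, N=43, R=4.880
Difference = 3.686 − 4.880 = -1.194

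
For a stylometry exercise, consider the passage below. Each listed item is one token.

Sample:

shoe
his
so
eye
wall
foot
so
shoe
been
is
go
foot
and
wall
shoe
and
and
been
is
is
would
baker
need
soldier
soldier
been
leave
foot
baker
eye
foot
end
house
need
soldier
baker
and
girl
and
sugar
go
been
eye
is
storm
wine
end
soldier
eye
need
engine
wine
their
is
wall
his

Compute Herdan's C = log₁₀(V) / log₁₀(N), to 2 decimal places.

N = 56, V = 23.
log₁₀(V) = 1.361728, log₁₀(N) = 1.748188
C = 1.361728 / 1.748188 = 0.78

0.78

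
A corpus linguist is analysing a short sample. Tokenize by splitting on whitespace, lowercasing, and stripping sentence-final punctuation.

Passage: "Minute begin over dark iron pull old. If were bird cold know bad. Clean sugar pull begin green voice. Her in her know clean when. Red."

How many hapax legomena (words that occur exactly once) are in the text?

16

Frequencies: begin:2, pull:2, know:2, clean:2, her:2, minute:1, over:1, dark:1, iron:1, old:1, if:1, were:1, bird:1, cold:1, bad:1, sugar:1, green:1, voice:1, in:1, when:1, … (1 more, each freq 1)
Hapax (freq=1): bad, bird, cold, dark, green, if, in, iron, minute, old, over, red, sugar, voice, were, when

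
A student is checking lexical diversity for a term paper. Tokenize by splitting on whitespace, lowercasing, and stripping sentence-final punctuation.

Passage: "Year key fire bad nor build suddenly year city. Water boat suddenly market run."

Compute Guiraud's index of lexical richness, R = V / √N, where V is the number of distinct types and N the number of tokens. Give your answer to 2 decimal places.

3.21

N = 14, V = 12.
√N = 3.741657
R = 12 / 3.741657 = 3.21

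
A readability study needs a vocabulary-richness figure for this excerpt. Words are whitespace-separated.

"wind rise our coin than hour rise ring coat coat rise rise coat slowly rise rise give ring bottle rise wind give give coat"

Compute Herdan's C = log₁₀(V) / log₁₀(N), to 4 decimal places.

0.7545

N = 24, V = 11.
log₁₀(V) = 1.041393, log₁₀(N) = 1.380211
C = 1.041393 / 1.380211 = 0.7545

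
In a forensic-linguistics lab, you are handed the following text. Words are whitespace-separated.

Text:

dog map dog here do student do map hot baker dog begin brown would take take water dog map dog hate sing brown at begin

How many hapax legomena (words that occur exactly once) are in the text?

Frequencies: dog:5, map:3, do:2, begin:2, brown:2, take:2, here:1, student:1, hot:1, baker:1, would:1, water:1, hate:1, sing:1, at:1
Hapax (freq=1): at, baker, hate, here, hot, sing, student, water, would

9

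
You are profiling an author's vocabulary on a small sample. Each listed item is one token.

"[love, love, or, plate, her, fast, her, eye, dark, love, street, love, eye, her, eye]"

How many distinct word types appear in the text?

Distinct types: {dark, eye, fast, her, love, or, plate, street}
V = 8

8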